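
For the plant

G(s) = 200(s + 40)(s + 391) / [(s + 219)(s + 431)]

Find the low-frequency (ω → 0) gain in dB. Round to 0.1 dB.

30.4 dB

G(0) = 200·40·391 / (219·431) ≈ 33.139
20 log₁₀(33.139) ≈ 30.41 dB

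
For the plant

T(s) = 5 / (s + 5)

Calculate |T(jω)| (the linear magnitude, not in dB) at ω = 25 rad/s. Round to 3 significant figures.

At s = jω = j25:
pole (s+5): 5 + j25 → |·| = √(5²+25²) = √650 ≈ 25.495, ∠ = arctan(25/5) ≈ 78.69°
|T| = 5 / 25.495 ≈ 0.19612

0.196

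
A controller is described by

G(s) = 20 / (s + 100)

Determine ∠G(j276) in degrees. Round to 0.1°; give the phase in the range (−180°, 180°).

-70.1°

At s = jω = j276:
pole (s+100): 100 + j276 → |·| = √(100²+276²) = √86176 ≈ 293.56, ∠ = arctan(276/100) ≈ 70.08°
∠G = 0.00° − 70.08° = -70.08°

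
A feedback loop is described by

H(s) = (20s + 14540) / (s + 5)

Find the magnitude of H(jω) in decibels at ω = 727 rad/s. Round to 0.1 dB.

29.0 dB

Substitute s = j727:
Numerator: 20(j727) + 14540 = 14540 + j14540
Denominator: (j727) + 5 = 5 + j727
|N| = √(14540² + 14540²) ≈ 20563, ∠N ≈ 45.00°
|D| = √(5² + 727²) ≈ 727.02, ∠D ≈ 89.61°
|H| = 20563 / 727.02 ≈ 28.284
Gain = 20 log₁₀(28.284) ≈ 29.03 dB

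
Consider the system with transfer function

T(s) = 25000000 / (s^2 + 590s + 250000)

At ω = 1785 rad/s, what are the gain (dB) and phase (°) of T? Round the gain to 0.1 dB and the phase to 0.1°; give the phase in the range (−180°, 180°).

18.1 dB, -160.3°

At s = jω = j1785:
quadratic: (j1785)² + 590·j1785 + 250000 = -2936225 + j1053150 → |·| ≈ 3.1194e+06, ∠ ≈ 160.27°
|T| = 25000000 / 3.1194e+06 ≈ 8.0144
Gain = 20 log₁₀(8.0144) ≈ 18.08 dB
∠T = 0.00° − 160.27° = -160.27°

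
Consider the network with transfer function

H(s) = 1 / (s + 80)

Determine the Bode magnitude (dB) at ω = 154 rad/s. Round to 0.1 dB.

-44.8 dB

Substitute s = j154:
Numerator: 1 = 1 + j0
Denominator: (j154) + 80 = 80 + j154
|N| = √(1² + 0²) ≈ 1, ∠N ≈ 0.00°
|D| = √(80² + 154²) ≈ 173.54, ∠D ≈ 62.55°
|H| = 1 / 173.54 ≈ 0.0057624
Gain = 20 log₁₀(0.0057624) ≈ -44.79 dB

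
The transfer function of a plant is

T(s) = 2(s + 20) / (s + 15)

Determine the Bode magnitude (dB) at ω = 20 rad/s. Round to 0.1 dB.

At s = jω = j20:
zero (s+20): 20 + j20 → |·| = √(20²+20²) = √800 ≈ 28.284, ∠ = arctan(20/20) ≈ 45.00°
pole (s+15): 15 + j20 → |·| = √(15²+20²) = √625 ≈ 25, ∠ = arctan(20/15) ≈ 53.13°
|T| = 2 · 28.284 / 25 ≈ 2.2627
Gain = 20 log₁₀(2.2627) ≈ 7.09 dB

7.1 dB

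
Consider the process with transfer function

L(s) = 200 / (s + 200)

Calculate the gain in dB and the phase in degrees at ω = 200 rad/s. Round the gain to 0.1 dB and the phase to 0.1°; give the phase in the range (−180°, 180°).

At s = jω = j200:
pole (s+200): 200 + j200 → |·| = √(200²+200²) = √80000 ≈ 282.84, ∠ = arctan(200/200) ≈ 45.00°
|L| = 200 / 282.84 ≈ 0.70711
Gain = 20 log₁₀(0.70711) ≈ -3.01 dB
∠L = 0.00° − 45.00° = -45.00°

-3.0 dB, -45.0°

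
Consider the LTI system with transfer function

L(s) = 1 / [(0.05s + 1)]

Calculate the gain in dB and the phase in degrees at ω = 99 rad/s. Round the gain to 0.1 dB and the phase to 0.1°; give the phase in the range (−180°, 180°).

At ω = 99 rad/s:
pole (1 + j99·0.05) = 1 + j4.95 → |·| ≈ 5.05, ∠ ≈ 78.58°
|L| = 1 · 1 / (5.05) ≈ 0.19802
Gain = 20 log₁₀(0.19802) ≈ -14.07 dB
∠L = (0°) − (78.58°) = -78.58°

-14.1 dB, -78.6°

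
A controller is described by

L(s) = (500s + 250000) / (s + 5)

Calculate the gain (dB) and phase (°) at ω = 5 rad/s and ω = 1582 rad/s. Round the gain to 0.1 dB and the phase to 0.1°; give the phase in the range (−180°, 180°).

ω = 5: 91.0 dB, -44.4°; ω = 1582: 54.4 dB, -17.4°

Substitute s = j5:
Numerator: 500(j5) + 250000 = 250000 + j2500
Denominator: (j5) + 5 = 5 + j5
|N| = √(250000² + 2500²) ≈ 2.5001e+05, ∠N ≈ 0.57°
|D| = √(5² + 5²) ≈ 7.0711, ∠D ≈ 45.00°
|L| = 2.5001e+05 / 7.0711 ≈ 35357
Gain = 20 log₁₀(35357) ≈ 90.97 dB
∠L = 0.57° − 45.00° = -44.43°

Substitute s = j1582:
Numerator: 500(j1582) + 250000 = 250000 + j791000
Denominator: (j1582) + 5 = 5 + j1582
|N| = √(250000² + 791000²) ≈ 8.2957e+05, ∠N ≈ 72.46°
|D| = √(5² + 1582²) ≈ 1582, ∠D ≈ 89.82°
|L| = 8.2957e+05 / 1582 ≈ 524.38
Gain = 20 log₁₀(524.38) ≈ 54.39 dB
∠L = 72.46° − 89.82° = -17.36°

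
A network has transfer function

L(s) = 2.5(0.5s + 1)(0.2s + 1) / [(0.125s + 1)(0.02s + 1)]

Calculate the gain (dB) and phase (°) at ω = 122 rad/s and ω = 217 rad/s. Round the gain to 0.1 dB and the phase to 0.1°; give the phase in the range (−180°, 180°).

At ω = 122 rad/s:
zero (1 + j122·0.5) = 1 + j61 → |·| ≈ 61.008, ∠ ≈ 89.06°
zero (1 + j122·0.2) = 1 + j24.4 → |·| ≈ 24.42, ∠ ≈ 87.65°
pole (1 + j122·0.125) = 1 + j15.25 → |·| ≈ 15.283, ∠ ≈ 86.25°
pole (1 + j122·0.02) = 1 + j2.44 → |·| ≈ 2.637, ∠ ≈ 67.71°
|L| = 2.5 · 61.008 · 24.42 / (15.283 · 2.637) ≈ 92.417
Gain = 20 log₁₀(92.417) ≈ 39.32 dB
∠L = (89.06° + 87.65°) − (86.25° + 67.71°) = 22.75°

At ω = 217 rad/s:
zero (1 + j217·0.5) = 1 + j108.5 → |·| ≈ 108.5, ∠ ≈ 89.47°
zero (1 + j217·0.2) = 1 + j43.4 → |·| ≈ 43.412, ∠ ≈ 88.68°
pole (1 + j217·0.125) = 1 + j27.125 → |·| ≈ 27.143, ∠ ≈ 87.89°
pole (1 + j217·0.02) = 1 + j4.34 → |·| ≈ 4.4537, ∠ ≈ 77.02°
|L| = 2.5 · 108.5 · 43.412 / (27.143 · 4.4537) ≈ 97.409
Gain = 20 log₁₀(97.409) ≈ 39.77 dB
∠L = (89.47° + 88.68°) − (87.89° + 77.02°) = 13.24°

ω = 122: 39.3 dB, 22.8°; ω = 217: 39.8 dB, 13.2°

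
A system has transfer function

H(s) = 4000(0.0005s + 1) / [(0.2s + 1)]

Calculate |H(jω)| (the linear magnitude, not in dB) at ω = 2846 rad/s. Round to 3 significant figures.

At ω = 2846 rad/s:
zero (1 + j2846·0.0005) = 1 + j1.423 → |·| ≈ 1.7392, ∠ ≈ 54.90°
pole (1 + j2846·0.2) = 1 + j569.2 → |·| ≈ 569.2, ∠ ≈ 89.90°
|H| = 4000 · 1.7392 / (569.2) ≈ 12.222

12.2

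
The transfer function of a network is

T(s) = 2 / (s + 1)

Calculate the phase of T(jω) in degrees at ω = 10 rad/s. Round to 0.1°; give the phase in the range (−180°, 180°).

At s = jω = j10:
pole (s+1): 1 + j10 → |·| = √(1²+10²) = √101 ≈ 10.05, ∠ = arctan(10/1) ≈ 84.29°
∠T = 0.00° − 84.29° = -84.29°

-84.3°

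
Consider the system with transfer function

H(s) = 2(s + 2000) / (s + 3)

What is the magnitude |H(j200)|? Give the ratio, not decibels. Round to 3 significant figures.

20.1

At s = jω = j200:
zero (s+2000): 2000 + j200 → |·| = √(2000²+200²) = √4040000 ≈ 2010, ∠ = arctan(200/2000) ≈ 5.71°
pole (s+3): 3 + j200 → |·| = √(3²+200²) = √40009 ≈ 200.02, ∠ = arctan(200/3) ≈ 89.14°
|H| = 2 · 2010 / 200.02 ≈ 20.098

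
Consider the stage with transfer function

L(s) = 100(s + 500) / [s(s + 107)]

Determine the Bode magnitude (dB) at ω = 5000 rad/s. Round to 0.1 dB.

At s = jω = j5000:
zero (s+500): 500 + j5000 → |·| = √(500²+5000²) = √25250000 ≈ 5024.9, ∠ = arctan(5000/500) ≈ 84.29°
pole (s+107): 107 + j5000 → |·| = √(107²+5000²) = √25011449 ≈ 5001.1, ∠ = arctan(5000/107) ≈ 88.77°
pole at origin: |s| = 5000, ∠ = 90.00° (in denominator)
|L| = 100 · 5024.9 / 2.5006e+07 ≈ 0.020095
Gain = 20 log₁₀(0.020095) ≈ -33.94 dB

-33.9 dB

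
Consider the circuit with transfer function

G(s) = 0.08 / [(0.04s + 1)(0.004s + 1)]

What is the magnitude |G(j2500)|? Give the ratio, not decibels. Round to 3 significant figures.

At ω = 2500 rad/s:
pole (1 + j2500·0.04) = 1 + j100 → |·| ≈ 100, ∠ ≈ 89.43°
pole (1 + j2500·0.004) = 1 + j10 → |·| ≈ 10.05, ∠ ≈ 84.29°
|G| = 0.08 · 1 / (100 · 10.05) ≈ 7.9602e-05

7.96e-05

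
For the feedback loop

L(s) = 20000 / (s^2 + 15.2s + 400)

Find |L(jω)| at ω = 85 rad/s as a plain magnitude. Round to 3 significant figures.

2.88

At s = jω = j85:
quadratic: (j85)² + 15.2·j85 + 400 = -6825 + j1292 → |·| ≈ 6946.2, ∠ ≈ 169.28°
|L| = 20000 / 6946.2 ≈ 2.8793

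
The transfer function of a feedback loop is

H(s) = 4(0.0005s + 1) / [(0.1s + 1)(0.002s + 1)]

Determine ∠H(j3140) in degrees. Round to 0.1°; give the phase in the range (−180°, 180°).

-113.3°

At ω = 3140 rad/s:
zero (1 + j3140·0.0005) = 1 + j1.57 → |·| ≈ 1.8614, ∠ ≈ 57.51°
pole (1 + j3140·0.1) = 1 + j314 → |·| ≈ 314, ∠ ≈ 89.82°
pole (1 + j3140·0.002) = 1 + j6.28 → |·| ≈ 6.3591, ∠ ≈ 80.95°
∠H = (57.51°) − (89.82° + 80.95°) = -113.26°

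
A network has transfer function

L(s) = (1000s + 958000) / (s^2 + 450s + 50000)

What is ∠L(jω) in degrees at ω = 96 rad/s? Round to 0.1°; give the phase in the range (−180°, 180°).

Substitute s = j96:
Numerator: 1000(j96) + 958000 = 958000 + j96000
Denominator: (j96)^2 + 450(j96) + 50000 = 40784 + j43200
|N| = √(958000² + 96000²) ≈ 9.628e+05, ∠N ≈ 5.72°
|D| = √(40784² + 43200²) ≈ 59410, ∠D ≈ 46.65°
∠L = 5.72° − 46.65° = -40.93°

-40.9°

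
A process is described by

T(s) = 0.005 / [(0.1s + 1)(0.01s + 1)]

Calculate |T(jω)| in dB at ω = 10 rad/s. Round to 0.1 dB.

-49.1 dB

At ω = 10 rad/s:
pole (1 + j10·0.1) = 1 + j1 → |·| ≈ 1.4142, ∠ ≈ 45.00°
pole (1 + j10·0.01) = 1 + j0.1 → |·| ≈ 1.005, ∠ ≈ 5.71°
|T| = 0.005 · 1 / (1.4142 · 1.005) ≈ 0.003518
Gain = 20 log₁₀(0.003518) ≈ -49.07 dB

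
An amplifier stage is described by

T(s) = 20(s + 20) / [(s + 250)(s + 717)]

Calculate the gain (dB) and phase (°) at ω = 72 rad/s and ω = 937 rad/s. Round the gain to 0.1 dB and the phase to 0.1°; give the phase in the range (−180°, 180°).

At s = jω = j72:
zero (s+20): 20 + j72 → |·| = √(20²+72²) = √5584 ≈ 74.726, ∠ = arctan(72/20) ≈ 74.48°
pole (s+250): 250 + j72 → |·| = √(250²+72²) = √67684 ≈ 260.16, ∠ = arctan(72/250) ≈ 16.07°
pole (s+717): 717 + j72 → |·| = √(717²+72²) = √519273 ≈ 720.61, ∠ = arctan(72/717) ≈ 5.73°
|T| = 20 · 74.726 / 1.8747e+05 ≈ 0.007972
Gain = 20 log₁₀(0.007972) ≈ -41.97 dB
∠T = 74.48° − 21.80° = 52.68°

At s = jω = j937:
zero (s+20): 20 + j937 → |·| = √(20²+937²) = √878369 ≈ 937.21, ∠ = arctan(937/20) ≈ 88.78°
pole (s+250): 250 + j937 → |·| = √(250²+937²) = √940469 ≈ 969.78, ∠ = arctan(937/250) ≈ 75.06°
pole (s+717): 717 + j937 → |·| = √(717²+937²) = √1392058 ≈ 1179.9, ∠ = arctan(937/717) ≈ 52.58°
|T| = 20 · 937.21 / 1.1442e+06 ≈ 0.016382
Gain = 20 log₁₀(0.016382) ≈ -35.71 dB
∠T = 88.78° − 127.64° = -38.86°

ω = 72: -42.0 dB, 52.7°; ω = 937: -35.7 dB, -38.9°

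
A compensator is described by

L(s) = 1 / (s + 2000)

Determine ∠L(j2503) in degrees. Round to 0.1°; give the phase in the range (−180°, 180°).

Substitute s = j2503:
Numerator: 1 = 1 + j0
Denominator: (j2503) + 2000 = 2000 + j2503
|N| = √(1² + 0²) ≈ 1, ∠N ≈ 0.00°
|D| = √(2000² + 2503²) ≈ 3203.9, ∠D ≈ 51.37°
∠L = 0.00° − 51.37° = -51.37°

-51.4°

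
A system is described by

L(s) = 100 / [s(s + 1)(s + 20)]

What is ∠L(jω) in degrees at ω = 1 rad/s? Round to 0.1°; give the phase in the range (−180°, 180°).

At s = jω = j1:
pole (s+1): 1 + j1 → |·| = √(1²+1²) = √2 ≈ 1.4142, ∠ = arctan(1/1) ≈ 45.00°
pole (s+20): 20 + j1 → |·| = √(20²+1²) = √401 ≈ 20.025, ∠ = arctan(1/20) ≈ 2.86°
pole at origin: |s| = 1, ∠ = 90.00° (in denominator)
∠L = 0.00° − 137.86° = -137.86°

-137.9°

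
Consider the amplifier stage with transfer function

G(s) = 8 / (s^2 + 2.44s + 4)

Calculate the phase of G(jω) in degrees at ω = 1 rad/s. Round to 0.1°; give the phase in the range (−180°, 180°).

At s = jω = j1:
quadratic: (j1)² + 2.44·j1 + 4 = 3 + j2.44 → |·| ≈ 3.867, ∠ ≈ 39.12°
∠G = 0.00° − 39.12° = -39.12°

-39.1°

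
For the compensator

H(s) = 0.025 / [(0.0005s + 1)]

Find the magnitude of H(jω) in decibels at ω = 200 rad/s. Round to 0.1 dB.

-32.1 dB

At ω = 200 rad/s:
pole (1 + j200·0.0005) = 1 + j0.1 → |·| ≈ 1.005, ∠ ≈ 5.71°
|H| = 0.025 · 1 / (1.005) ≈ 0.024876
Gain = 20 log₁₀(0.024876) ≈ -32.08 dB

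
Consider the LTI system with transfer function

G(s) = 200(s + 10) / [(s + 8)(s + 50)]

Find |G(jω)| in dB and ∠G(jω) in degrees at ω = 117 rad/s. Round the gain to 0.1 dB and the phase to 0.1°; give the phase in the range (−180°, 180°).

3.9 dB, -67.8°

At s = jω = j117:
zero (s+10): 10 + j117 → |·| = √(10²+117²) = √13789 ≈ 117.43, ∠ = arctan(117/10) ≈ 85.11°
pole (s+8): 8 + j117 → |·| = √(8²+117²) = √13753 ≈ 117.27, ∠ = arctan(117/8) ≈ 86.09°
pole (s+50): 50 + j117 → |·| = √(50²+117²) = √16189 ≈ 127.24, ∠ = arctan(117/50) ≈ 66.86°
|G| = 200 · 117.43 / 14921 ≈ 1.574
Gain = 20 log₁₀(1.574) ≈ 3.94 dB
∠G = 85.11° − 152.95° = -67.84°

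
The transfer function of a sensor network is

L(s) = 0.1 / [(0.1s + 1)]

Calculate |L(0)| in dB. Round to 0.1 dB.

L(0) = 0.1 · 1 / 1 = 0.1
20 log₁₀(0.1) ≈ -20.00 dB

-20.0 dB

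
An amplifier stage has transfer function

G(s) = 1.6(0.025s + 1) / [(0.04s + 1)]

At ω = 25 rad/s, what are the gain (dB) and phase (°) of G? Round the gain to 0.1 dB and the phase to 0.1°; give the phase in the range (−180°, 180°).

At ω = 25 rad/s:
zero (1 + j25·0.025) = 1 + j0.625 → |·| ≈ 1.1792, ∠ ≈ 32.01°
pole (1 + j25·0.04) = 1 + j1 → |·| ≈ 1.4142, ∠ ≈ 45.00°
|G| = 1.6 · 1.1792 / (1.4142) ≈ 1.3341
Gain = 20 log₁₀(1.3341) ≈ 2.50 dB
∠G = (32.01°) − (45.00°) = -12.99°

2.5 dB, -13.0°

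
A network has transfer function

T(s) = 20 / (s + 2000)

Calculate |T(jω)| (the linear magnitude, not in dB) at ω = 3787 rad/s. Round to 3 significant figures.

Substitute s = j3787:
Numerator: 20 = 20 + j0
Denominator: (j3787) + 2000 = 2000 + j3787
|N| = √(20² + 0²) ≈ 20, ∠N ≈ 0.00°
|D| = √(2000² + 3787²) ≈ 4282.7, ∠D ≈ 62.16°
|T| = 20 / 4282.7 ≈ 0.00467

0.00467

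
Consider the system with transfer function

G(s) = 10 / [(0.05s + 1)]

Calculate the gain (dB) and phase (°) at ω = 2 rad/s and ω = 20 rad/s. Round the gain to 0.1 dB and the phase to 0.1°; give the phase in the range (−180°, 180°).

ω = 2: 20.0 dB, -5.7°; ω = 20: 17.0 dB, -45.0°

At ω = 2 rad/s:
pole (1 + j2·0.05) = 1 + j0.1 → |·| ≈ 1.005, ∠ ≈ 5.71°
|G| = 10 · 1 / (1.005) ≈ 9.9502
Gain = 20 log₁₀(9.9502) ≈ 19.96 dB
∠G = (0°) − (5.71°) = -5.71°

At ω = 20 rad/s:
pole (1 + j20·0.05) = 1 + j1 → |·| ≈ 1.4142, ∠ ≈ 45.00°
|G| = 10 · 1 / (1.4142) ≈ 7.0711
Gain = 20 log₁₀(7.0711) ≈ 16.99 dB
∠G = (0°) − (45.00°) = -45.00°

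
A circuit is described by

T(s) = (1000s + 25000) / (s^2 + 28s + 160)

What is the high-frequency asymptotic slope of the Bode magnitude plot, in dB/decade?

-20 dB/decade

Each pole contributes −20 dB/decade at high frequency; each zero contributes +20 dB/decade.
Net: 1 zero(s) − 2 pole(s) → -20 dB/decade.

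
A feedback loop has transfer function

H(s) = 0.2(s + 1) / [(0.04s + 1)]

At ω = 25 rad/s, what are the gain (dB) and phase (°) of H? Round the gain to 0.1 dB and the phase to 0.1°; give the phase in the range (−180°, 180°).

At ω = 25 rad/s:
zero (1 + j25·1) = 1 + j25 → |·| ≈ 25.02, ∠ ≈ 87.71°
pole (1 + j25·0.04) = 1 + j1 → |·| ≈ 1.4142, ∠ ≈ 45.00°
|H| = 0.2 · 25.02 / (1.4142) ≈ 3.5384
Gain = 20 log₁₀(3.5384) ≈ 10.98 dB
∠H = (87.71°) − (45.00°) = 42.71°

11.0 dB, 42.7°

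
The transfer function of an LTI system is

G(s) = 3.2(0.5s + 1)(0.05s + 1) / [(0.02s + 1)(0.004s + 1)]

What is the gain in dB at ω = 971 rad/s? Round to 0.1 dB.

59.7 dB

At ω = 971 rad/s:
zero (1 + j971·0.5) = 1 + j485.5 → |·| ≈ 485.5, ∠ ≈ 89.88°
zero (1 + j971·0.05) = 1 + j48.55 → |·| ≈ 48.56, ∠ ≈ 88.82°
pole (1 + j971·0.02) = 1 + j19.42 → |·| ≈ 19.446, ∠ ≈ 87.05°
pole (1 + j971·0.004) = 1 + j3.884 → |·| ≈ 4.0107, ∠ ≈ 75.56°
|G| = 3.2 · 485.5 · 48.56 / (19.446 · 4.0107) ≈ 967.31
Gain = 20 log₁₀(967.31) ≈ 59.71 dB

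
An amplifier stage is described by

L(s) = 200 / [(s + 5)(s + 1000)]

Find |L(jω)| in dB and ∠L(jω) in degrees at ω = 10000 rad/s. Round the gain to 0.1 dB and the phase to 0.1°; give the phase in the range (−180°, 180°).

-114.0 dB, -174.3°

At s = jω = j10000:
pole (s+5): 5 + j10000 → |·| = √(5²+10000²) = √100000025 ≈ 10000, ∠ = arctan(10000/5) ≈ 89.97°
pole (s+1000): 1000 + j10000 → |·| = √(1000²+10000²) = √101000000 ≈ 10050, ∠ = arctan(10000/1000) ≈ 84.29°
|L| = 200 / 1.005e+08 ≈ 1.99e-06
Gain = 20 log₁₀(1.99e-06) ≈ -114.02 dB
∠L = 0.00° − 174.26° = -174.26°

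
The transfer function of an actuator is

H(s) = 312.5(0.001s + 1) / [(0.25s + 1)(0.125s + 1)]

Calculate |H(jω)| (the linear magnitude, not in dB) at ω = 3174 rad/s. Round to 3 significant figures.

0.00330

At ω = 3174 rad/s:
zero (1 + j3174·0.001) = 1 + j3.174 → |·| ≈ 3.3278, ∠ ≈ 72.51°
pole (1 + j3174·0.25) = 1 + j793.5 → |·| ≈ 793.5, ∠ ≈ 89.93°
pole (1 + j3174·0.125) = 1 + j396.75 → |·| ≈ 396.75, ∠ ≈ 89.86°
|H| = 312.5 · 3.3278 / (793.5 · 396.75) ≈ 0.0033033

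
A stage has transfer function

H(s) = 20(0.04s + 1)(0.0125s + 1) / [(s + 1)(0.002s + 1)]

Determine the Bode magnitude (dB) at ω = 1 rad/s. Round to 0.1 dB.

23.0 dB

At ω = 1 rad/s:
zero (1 + j1·0.04) = 1 + j0.04 → |·| ≈ 1.0008, ∠ ≈ 2.29°
zero (1 + j1·0.0125) = 1 + j0.0125 → |·| ≈ 1.0001, ∠ ≈ 0.72°
pole (1 + j1·1) = 1 + j1 → |·| ≈ 1.4142, ∠ ≈ 45.00°
pole (1 + j1·0.002) = 1 + j0.002 → |·| ≈ 1, ∠ ≈ 0.11°
|H| = 20 · 1.0008 · 1.0001 / (1.4142 · 1) ≈ 14.155
Gain = 20 log₁₀(14.155) ≈ 23.02 dB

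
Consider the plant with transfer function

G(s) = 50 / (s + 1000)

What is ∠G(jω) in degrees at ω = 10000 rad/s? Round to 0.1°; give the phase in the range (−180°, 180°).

-84.3°

Substitute s = j10000:
Numerator: 50 = 50 + j0
Denominator: (j10000) + 1000 = 1000 + j10000
|N| = √(50² + 0²) ≈ 50, ∠N ≈ 0.00°
|D| = √(1000² + 10000²) ≈ 10050, ∠D ≈ 84.29°
∠G = 0.00° − 84.29° = -84.29°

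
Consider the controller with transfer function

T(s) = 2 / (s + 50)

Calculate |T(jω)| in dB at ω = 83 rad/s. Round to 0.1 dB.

Substitute s = j83:
Numerator: 2 = 2 + j0
Denominator: (j83) + 50 = 50 + j83
|N| = √(2² + 0²) ≈ 2, ∠N ≈ 0.00°
|D| = √(50² + 83²) ≈ 96.897, ∠D ≈ 58.93°
|T| = 2 / 96.897 ≈ 0.02064
Gain = 20 log₁₀(0.02064) ≈ -33.71 dB

-33.7 dB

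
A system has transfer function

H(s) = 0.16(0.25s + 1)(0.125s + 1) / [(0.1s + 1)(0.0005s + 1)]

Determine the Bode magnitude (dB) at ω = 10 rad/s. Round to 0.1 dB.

At ω = 10 rad/s:
zero (1 + j10·0.25) = 1 + j2.5 → |·| ≈ 2.6926, ∠ ≈ 68.20°
zero (1 + j10·0.125) = 1 + j1.25 → |·| ≈ 1.6008, ∠ ≈ 51.34°
pole (1 + j10·0.1) = 1 + j1 → |·| ≈ 1.4142, ∠ ≈ 45.00°
pole (1 + j10·0.0005) = 1 + j0.005 → |·| ≈ 1, ∠ ≈ 0.29°
|H| = 0.16 · 2.6926 · 1.6008 / (1.4142 · 1) ≈ 0.48766
Gain = 20 log₁₀(0.48766) ≈ -6.24 dB

-6.2 dB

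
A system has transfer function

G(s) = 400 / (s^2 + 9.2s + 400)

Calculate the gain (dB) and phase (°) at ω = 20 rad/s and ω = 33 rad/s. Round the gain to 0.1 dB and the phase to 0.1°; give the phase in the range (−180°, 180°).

At s = jω = j20:
quadratic: (j20)² + 9.2·j20 + 400 = 0 + j184 → |·| ≈ 184, ∠ ≈ 90.00°
|G| = 400 / 184 ≈ 2.1739
Gain = 20 log₁₀(2.1739) ≈ 6.74 dB
∠G = 0.00° − 90.00° = -90.00°

At s = jω = j33:
quadratic: (j33)² + 9.2·j33 + 400 = -689 + j303.6 → |·| ≈ 752.92, ∠ ≈ 156.22°
|G| = 400 / 752.92 ≈ 0.53126
Gain = 20 log₁₀(0.53126) ≈ -5.49 dB
∠G = 0.00° − 156.22° = -156.22°

ω = 20: 6.7 dB, -90.0°; ω = 33: -5.5 dB, -156.2°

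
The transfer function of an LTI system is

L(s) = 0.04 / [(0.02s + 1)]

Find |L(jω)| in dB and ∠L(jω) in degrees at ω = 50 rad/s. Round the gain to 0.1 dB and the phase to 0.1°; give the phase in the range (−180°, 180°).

-31.0 dB, -45.0°

At ω = 50 rad/s:
pole (1 + j50·0.02) = 1 + j1 → |·| ≈ 1.4142, ∠ ≈ 45.00°
|L| = 0.04 · 1 / (1.4142) ≈ 0.028285
Gain = 20 log₁₀(0.028285) ≈ -30.97 dB
∠L = (0°) − (45.00°) = -45.00°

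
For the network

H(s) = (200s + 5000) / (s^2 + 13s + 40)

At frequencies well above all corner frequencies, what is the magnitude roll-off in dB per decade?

-20 dB/decade

Each pole contributes −20 dB/decade at high frequency; each zero contributes +20 dB/decade.
Net: 1 zero(s) − 2 pole(s) → -20 dB/decade.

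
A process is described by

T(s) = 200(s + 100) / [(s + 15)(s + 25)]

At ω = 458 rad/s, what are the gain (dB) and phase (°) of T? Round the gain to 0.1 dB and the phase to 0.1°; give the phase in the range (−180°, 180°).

At s = jω = j458:
zero (s+100): 100 + j458 → |·| = √(100²+458²) = √219764 ≈ 468.79, ∠ = arctan(458/100) ≈ 77.68°
pole (s+15): 15 + j458 → |·| = √(15²+458²) = √209989 ≈ 458.25, ∠ = arctan(458/15) ≈ 88.12°
pole (s+25): 25 + j458 → |·| = √(25²+458²) = √210389 ≈ 458.68, ∠ = arctan(458/25) ≈ 86.88°
|T| = 200 · 468.79 / 2.1019e+05 ≈ 0.44606
Gain = 20 log₁₀(0.44606) ≈ -7.01 dB
∠T = 77.68° − 175.00° = -97.32°

-7.0 dB, -97.3°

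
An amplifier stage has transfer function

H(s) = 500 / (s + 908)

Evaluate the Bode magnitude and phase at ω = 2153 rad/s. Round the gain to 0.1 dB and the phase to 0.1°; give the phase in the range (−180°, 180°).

-13.4 dB, -67.1°

At s = jω = j2153:
pole (s+908): 908 + j2153 → |·| = √(908²+2153²) = √5459873 ≈ 2336.6, ∠ = arctan(2153/908) ≈ 67.13°
|H| = 500 / 2336.6 ≈ 0.21399
Gain = 20 log₁₀(0.21399) ≈ -13.39 dB
∠H = 0.00° − 67.13° = -67.13°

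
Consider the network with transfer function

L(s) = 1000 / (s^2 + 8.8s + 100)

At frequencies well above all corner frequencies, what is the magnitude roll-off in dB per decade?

Each pole contributes −20 dB/decade at high frequency; each zero contributes +20 dB/decade.
Net: 0 zero(s) − 2 pole(s) → -40 dB/decade.

-40 dB/decade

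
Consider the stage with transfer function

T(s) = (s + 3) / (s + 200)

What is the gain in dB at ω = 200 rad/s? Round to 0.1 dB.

At s = jω = j200:
zero (s+3): 3 + j200 → |·| = √(3²+200²) = √40009 ≈ 200.02, ∠ = arctan(200/3) ≈ 89.14°
pole (s+200): 200 + j200 → |·| = √(200²+200²) = √80000 ≈ 282.84, ∠ = arctan(200/200) ≈ 45.00°
|T| = 1 · 200.02 / 282.84 ≈ 0.70718
Gain = 20 log₁₀(0.70718) ≈ -3.01 dB

-3.0 dB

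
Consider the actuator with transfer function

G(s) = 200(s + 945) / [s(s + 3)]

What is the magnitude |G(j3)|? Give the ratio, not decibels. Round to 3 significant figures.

1.48e+04

At s = jω = j3:
zero (s+945): 945 + j3 → |·| = √(945²+3²) = √893034 ≈ 945, ∠ = arctan(3/945) ≈ 0.18°
pole (s+3): 3 + j3 → |·| = √(3²+3²) = √18 ≈ 4.2426, ∠ = arctan(3/3) ≈ 45.00°
pole at origin: |s| = 3, ∠ = 90.00° (in denominator)
|G| = 200 · 945 / 12.728 ≈ 14849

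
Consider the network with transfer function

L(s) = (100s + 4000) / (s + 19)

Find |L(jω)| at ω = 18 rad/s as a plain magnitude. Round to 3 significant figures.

168

Substitute s = j18:
Numerator: 100(j18) + 4000 = 4000 + j1800
Denominator: (j18) + 19 = 19 + j18
|N| = √(4000² + 1800²) ≈ 4386.3, ∠N ≈ 24.23°
|D| = √(19² + 18²) ≈ 26.173, ∠D ≈ 43.45°
|L| = 4386.3 / 26.173 ≈ 167.59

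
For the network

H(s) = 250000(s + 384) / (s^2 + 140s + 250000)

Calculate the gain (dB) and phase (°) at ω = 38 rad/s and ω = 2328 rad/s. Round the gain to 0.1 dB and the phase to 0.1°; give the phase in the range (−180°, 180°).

ω = 38: 51.8 dB, 4.4°; ω = 2328: 41.1 dB, -95.8°

At s = jω = j38:
zero (s+384): 384 + j38 → |·| = √(384²+38²) = √148900 ≈ 385.88, ∠ = arctan(38/384) ≈ 5.65°
quadratic: (j38)² + 140·j38 + 250000 = 248556 + j5320 → |·| ≈ 2.4861e+05, ∠ ≈ 1.23°
|H| = 250000 · 385.88 / 2.4861e+05 ≈ 388.04
Gain = 20 log₁₀(388.04) ≈ 51.78 dB
∠H = 5.65° − 1.23° = 4.42°

At s = jω = j2328:
zero (s+384): 384 + j2328 → |·| = √(384²+2328²) = √5567040 ≈ 2359.5, ∠ = arctan(2328/384) ≈ 80.63°
quadratic: (j2328)² + 140·j2328 + 250000 = -5169584 + j325920 → |·| ≈ 5.1798e+06, ∠ ≈ 176.39°
|H| = 250000 · 2359.5 / 5.1798e+06 ≈ 113.88
Gain = 20 log₁₀(113.88) ≈ 41.13 dB
∠H = 80.63° − 176.39° = -95.76°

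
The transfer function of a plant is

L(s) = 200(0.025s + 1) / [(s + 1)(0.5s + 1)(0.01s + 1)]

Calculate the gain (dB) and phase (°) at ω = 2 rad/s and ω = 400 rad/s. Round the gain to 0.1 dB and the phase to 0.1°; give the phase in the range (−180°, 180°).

At ω = 2 rad/s:
zero (1 + j2·0.025) = 1 + j0.05 → |·| ≈ 1.0012, ∠ ≈ 2.86°
pole (1 + j2·1) = 1 + j2 → |·| ≈ 2.2361, ∠ ≈ 63.43°
pole (1 + j2·0.5) = 1 + j1 → |·| ≈ 1.4142, ∠ ≈ 45.00°
pole (1 + j2·0.01) = 1 + j0.02 → |·| ≈ 1.0002, ∠ ≈ 1.15°
|L| = 200 · 1.0012 / (2.2361 · 1.4142 · 1.0002) ≈ 63.308
Gain = 20 log₁₀(63.308) ≈ 36.03 dB
∠L = (2.86°) − (63.43° + 45.00° + 1.15°) = -106.72°

At ω = 400 rad/s:
zero (1 + j400·0.025) = 1 + j10 → |·| ≈ 10.05, ∠ ≈ 84.29°
pole (1 + j400·1) = 1 + j400 → |·| ≈ 400, ∠ ≈ 89.86°
pole (1 + j400·0.5) = 1 + j200 → |·| ≈ 200, ∠ ≈ 89.71°
pole (1 + j400·0.01) = 1 + j4 → |·| ≈ 4.1231, ∠ ≈ 75.96°
|L| = 200 · 10.05 / (400 · 200 · 4.1231) ≈ 0.0060937
Gain = 20 log₁₀(0.0060937) ≈ -44.30 dB
∠L = (84.29°) − (89.86° + 89.71° + 75.96°) = -171.24°

ω = 2: 36.0 dB, -106.7°; ω = 400: -44.3 dB, -171.2°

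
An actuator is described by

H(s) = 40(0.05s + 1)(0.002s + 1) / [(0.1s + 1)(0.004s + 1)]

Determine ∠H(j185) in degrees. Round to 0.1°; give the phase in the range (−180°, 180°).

-19.3°

At ω = 185 rad/s:
zero (1 + j185·0.05) = 1 + j9.25 → |·| ≈ 9.3039, ∠ ≈ 83.83°
zero (1 + j185·0.002) = 1 + j0.37 → |·| ≈ 1.0663, ∠ ≈ 20.30°
pole (1 + j185·0.1) = 1 + j18.5 → |·| ≈ 18.527, ∠ ≈ 86.91°
pole (1 + j185·0.004) = 1 + j0.74 → |·| ≈ 1.244, ∠ ≈ 36.50°
∠H = (83.83° + 20.30°) − (86.91° + 36.50°) = -19.28°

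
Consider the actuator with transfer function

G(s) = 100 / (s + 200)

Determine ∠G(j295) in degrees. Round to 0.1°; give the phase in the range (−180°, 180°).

Substitute s = j295:
Numerator: 100 = 100 + j0
Denominator: (j295) + 200 = 200 + j295
|N| = √(100² + 0²) ≈ 100, ∠N ≈ 0.00°
|D| = √(200² + 295²) ≈ 356.41, ∠D ≈ 55.86°
∠G = 0.00° − 55.86° = -55.86°

-55.9°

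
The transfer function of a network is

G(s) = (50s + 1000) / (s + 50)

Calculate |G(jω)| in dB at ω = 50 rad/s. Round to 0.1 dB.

31.6 dB

Substitute s = j50:
Numerator: 50(j50) + 1000 = 1000 + j2500
Denominator: (j50) + 50 = 50 + j50
|N| = √(1000² + 2500²) ≈ 2692.6, ∠N ≈ 68.20°
|D| = √(50² + 50²) ≈ 70.711, ∠D ≈ 45.00°
|G| = 2692.6 / 70.711 ≈ 38.079
Gain = 20 log₁₀(38.079) ≈ 31.61 dB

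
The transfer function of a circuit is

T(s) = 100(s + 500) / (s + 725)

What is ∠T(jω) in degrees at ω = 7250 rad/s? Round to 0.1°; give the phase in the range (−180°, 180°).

At s = jω = j7250:
zero (s+500): 500 + j7250 → |·| = √(500²+7250²) = √52812500 ≈ 7267.2, ∠ = arctan(7250/500) ≈ 86.05°
pole (s+725): 725 + j7250 → |·| = √(725²+7250²) = √53088125 ≈ 7286.2, ∠ = arctan(7250/725) ≈ 84.29°
∠T = 86.05° − 84.29° = 1.76°

1.8°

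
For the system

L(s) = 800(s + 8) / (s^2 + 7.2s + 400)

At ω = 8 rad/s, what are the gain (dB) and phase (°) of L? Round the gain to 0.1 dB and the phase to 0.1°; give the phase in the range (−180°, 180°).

28.5 dB, 35.3°

At s = jω = j8:
zero (s+8): 8 + j8 → |·| = √(8²+8²) = √128 ≈ 11.314, ∠ = arctan(8/8) ≈ 45.00°
quadratic: (j8)² + 7.2·j8 + 400 = 336 + j57.6 → |·| ≈ 340.9, ∠ ≈ 9.73°
|L| = 800 · 11.314 / 340.9 ≈ 26.551
Gain = 20 log₁₀(26.551) ≈ 28.48 dB
∠L = 45.00° − 9.73° = 35.27°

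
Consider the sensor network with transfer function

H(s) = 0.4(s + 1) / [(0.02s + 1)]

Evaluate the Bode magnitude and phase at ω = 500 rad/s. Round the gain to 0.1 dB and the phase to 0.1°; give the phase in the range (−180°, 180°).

26.0 dB, 5.6°

At ω = 500 rad/s:
zero (1 + j500·1) = 1 + j500 → |·| ≈ 500, ∠ ≈ 89.89°
pole (1 + j500·0.02) = 1 + j10 → |·| ≈ 10.05, ∠ ≈ 84.29°
|H| = 0.4 · 500 / (10.05) ≈ 19.9
Gain = 20 log₁₀(19.9) ≈ 25.98 dB
∠H = (89.89°) − (84.29°) = 5.60°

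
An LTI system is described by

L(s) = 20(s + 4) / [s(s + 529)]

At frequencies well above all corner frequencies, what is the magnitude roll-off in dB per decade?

-20 dB/decade

Each pole contributes −20 dB/decade at high frequency; each zero contributes +20 dB/decade.
Net: 1 zero(s) − 2 pole(s) → -20 dB/decade.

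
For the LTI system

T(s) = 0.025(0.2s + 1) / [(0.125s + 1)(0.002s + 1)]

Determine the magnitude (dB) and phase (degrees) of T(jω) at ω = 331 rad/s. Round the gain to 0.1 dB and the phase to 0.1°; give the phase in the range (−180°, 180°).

At ω = 331 rad/s:
zero (1 + j331·0.2) = 1 + j66.2 → |·| ≈ 66.208, ∠ ≈ 89.13°
pole (1 + j331·0.125) = 1 + j41.375 → |·| ≈ 41.387, ∠ ≈ 88.62°
pole (1 + j331·0.002) = 1 + j0.662 → |·| ≈ 1.1993, ∠ ≈ 33.50°
|T| = 0.025 · 66.208 / (41.387 · 1.1993) ≈ 0.033347
Gain = 20 log₁₀(0.033347) ≈ -29.54 dB
∠T = (89.13°) − (88.62° + 33.50°) = -32.99°

-29.5 dB, -33.0°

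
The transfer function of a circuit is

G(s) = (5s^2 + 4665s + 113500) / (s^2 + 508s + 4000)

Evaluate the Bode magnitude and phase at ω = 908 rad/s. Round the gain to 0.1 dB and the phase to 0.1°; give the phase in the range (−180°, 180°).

Substitute s = j908:
Numerator: 5(j908)^2 + 4665(j908) + 113500 = -4008820 + j4235820
Denominator: (j908)^2 + 508(j908) + 4000 = -820464 + j461264
|N| = √(4008820² + 4235820²) ≈ 5.8321e+06, ∠N ≈ 133.42°
|D| = √(820464² + 461264²) ≈ 9.4124e+05, ∠D ≈ 150.66°
|G| = 5.8321e+06 / 9.4124e+05 ≈ 6.1962
Gain = 20 log₁₀(6.1962) ≈ 15.84 dB
∠G = 133.42° − 150.66° = -17.24°

15.8 dB, -17.2°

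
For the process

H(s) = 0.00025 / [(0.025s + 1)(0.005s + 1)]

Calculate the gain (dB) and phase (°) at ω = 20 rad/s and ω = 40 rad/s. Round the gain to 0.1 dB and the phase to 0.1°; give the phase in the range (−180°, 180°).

ω = 20: -73.1 dB, -32.3°; ω = 40: -75.2 dB, -56.3°

At ω = 20 rad/s:
pole (1 + j20·0.025) = 1 + j0.5 → |·| ≈ 1.118, ∠ ≈ 26.57°
pole (1 + j20·0.005) = 1 + j0.1 → |·| ≈ 1.005, ∠ ≈ 5.71°
|H| = 0.00025 · 1 / (1.118 · 1.005) ≈ 0.0002225
Gain = 20 log₁₀(0.0002225) ≈ -73.05 dB
∠H = (0°) − (26.57° + 5.71°) = -32.28°

At ω = 40 rad/s:
pole (1 + j40·0.025) = 1 + j1 → |·| ≈ 1.4142, ∠ ≈ 45.00°
pole (1 + j40·0.005) = 1 + j0.2 → |·| ≈ 1.0198, ∠ ≈ 11.31°
|H| = 0.00025 · 1 / (1.4142 · 1.0198) ≈ 0.00017335
Gain = 20 log₁₀(0.00017335) ≈ -75.22 dB
∠H = (0°) − (45.00° + 11.31°) = -56.31°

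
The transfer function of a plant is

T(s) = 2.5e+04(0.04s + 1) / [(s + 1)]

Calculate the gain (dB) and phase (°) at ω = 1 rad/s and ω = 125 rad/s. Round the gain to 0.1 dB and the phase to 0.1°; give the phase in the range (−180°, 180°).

ω = 1: 85.0 dB, -42.7°; ω = 125: 60.2 dB, -10.9°

At ω = 1 rad/s:
zero (1 + j1·0.04) = 1 + j0.04 → |·| ≈ 1.0008, ∠ ≈ 2.29°
pole (1 + j1·1) = 1 + j1 → |·| ≈ 1.4142, ∠ ≈ 45.00°
|T| = 2.5e+04 · 1.0008 / (1.4142) ≈ 17692
Gain = 20 log₁₀(17692) ≈ 84.96 dB
∠T = (2.29°) − (45.00°) = -42.71°

At ω = 125 rad/s:
zero (1 + j125·0.04) = 1 + j5 → |·| ≈ 5.099, ∠ ≈ 78.69°
pole (1 + j125·1) = 1 + j125 → |·| ≈ 125, ∠ ≈ 89.54°
|T| = 2.5e+04 · 5.099 / (125) ≈ 1019.8
Gain = 20 log₁₀(1019.8) ≈ 60.17 dB
∠T = (78.69°) − (89.54°) = -10.85°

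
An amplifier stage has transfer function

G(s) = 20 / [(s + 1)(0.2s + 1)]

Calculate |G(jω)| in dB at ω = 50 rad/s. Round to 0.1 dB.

-28.0 dB

At ω = 50 rad/s:
pole (1 + j50·1) = 1 + j50 → |·| ≈ 50.01, ∠ ≈ 88.85°
pole (1 + j50·0.2) = 1 + j10 → |·| ≈ 10.05, ∠ ≈ 84.29°
|G| = 20 · 1 / (50.01 · 10.05) ≈ 0.039793
Gain = 20 log₁₀(0.039793) ≈ -28.00 dB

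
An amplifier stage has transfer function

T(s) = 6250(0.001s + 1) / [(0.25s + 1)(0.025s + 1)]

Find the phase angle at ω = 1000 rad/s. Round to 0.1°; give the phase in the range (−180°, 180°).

At ω = 1000 rad/s:
zero (1 + j1000·0.001) = 1 + j1 → |·| ≈ 1.4142, ∠ ≈ 45.00°
pole (1 + j1000·0.25) = 1 + j250 → |·| ≈ 250, ∠ ≈ 89.77°
pole (1 + j1000·0.025) = 1 + j25 → |·| ≈ 25.02, ∠ ≈ 87.71°
∠T = (45.00°) − (89.77° + 87.71°) = -132.48°

-132.5°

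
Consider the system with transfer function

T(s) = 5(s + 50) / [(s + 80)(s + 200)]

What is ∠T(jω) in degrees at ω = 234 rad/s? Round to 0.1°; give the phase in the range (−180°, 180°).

-42.7°

At s = jω = j234:
zero (s+50): 50 + j234 → |·| = √(50²+234²) = √57256 ≈ 239.28, ∠ = arctan(234/50) ≈ 77.94°
pole (s+80): 80 + j234 → |·| = √(80²+234²) = √61156 ≈ 247.3, ∠ = arctan(234/80) ≈ 71.13°
pole (s+200): 200 + j234 → |·| = √(200²+234²) = √94756 ≈ 307.82, ∠ = arctan(234/200) ≈ 49.48°
∠T = 77.94° − 120.61° = -42.67°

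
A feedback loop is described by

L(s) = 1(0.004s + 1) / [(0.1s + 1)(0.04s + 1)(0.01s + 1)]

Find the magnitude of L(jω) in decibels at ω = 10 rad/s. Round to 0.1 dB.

At ω = 10 rad/s:
zero (1 + j10·0.004) = 1 + j0.04 → |·| ≈ 1.0008, ∠ ≈ 2.29°
pole (1 + j10·0.1) = 1 + j1 → |·| ≈ 1.4142, ∠ ≈ 45.00°
pole (1 + j10·0.04) = 1 + j0.4 → |·| ≈ 1.077, ∠ ≈ 21.80°
pole (1 + j10·0.01) = 1 + j0.1 → |·| ≈ 1.005, ∠ ≈ 5.71°
|L| = 1 · 1.0008 / (1.4142 · 1.077 · 1.005) ≈ 0.65381
Gain = 20 log₁₀(0.65381) ≈ -3.69 dB

-3.7 dB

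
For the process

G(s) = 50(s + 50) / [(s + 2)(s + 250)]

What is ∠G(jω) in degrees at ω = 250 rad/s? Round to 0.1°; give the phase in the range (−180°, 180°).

At s = jω = j250:
zero (s+50): 50 + j250 → |·| = √(50²+250²) = √65000 ≈ 254.95, ∠ = arctan(250/50) ≈ 78.69°
pole (s+2): 2 + j250 → |·| = √(2²+250²) = √62504 ≈ 250.01, ∠ = arctan(250/2) ≈ 89.54°
pole (s+250): 250 + j250 → |·| = √(250²+250²) = √125000 ≈ 353.55, ∠ = arctan(250/250) ≈ 45.00°
∠G = 78.69° − 134.54° = -55.85°

-55.9°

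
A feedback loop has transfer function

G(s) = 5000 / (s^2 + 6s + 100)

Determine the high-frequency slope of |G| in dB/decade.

-40 dB/decade

Each pole contributes −20 dB/decade at high frequency; each zero contributes +20 dB/decade.
Net: 0 zero(s) − 2 pole(s) → -40 dB/decade.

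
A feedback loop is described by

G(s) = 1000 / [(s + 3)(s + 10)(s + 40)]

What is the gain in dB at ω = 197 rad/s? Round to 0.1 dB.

-77.9 dB

At s = jω = j197:
pole (s+3): 3 + j197 → |·| = √(3²+197²) = √38818 ≈ 197.02, ∠ = arctan(197/3) ≈ 89.13°
pole (s+10): 10 + j197 → |·| = √(10²+197²) = √38909 ≈ 197.25, ∠ = arctan(197/10) ≈ 87.09°
pole (s+40): 40 + j197 → |·| = √(40²+197²) = √40409 ≈ 201.02, ∠ = arctan(197/40) ≈ 78.52°
|G| = 1000 / 7.8121e+06 ≈ 0.00012801
Gain = 20 log₁₀(0.00012801) ≈ -77.86 dB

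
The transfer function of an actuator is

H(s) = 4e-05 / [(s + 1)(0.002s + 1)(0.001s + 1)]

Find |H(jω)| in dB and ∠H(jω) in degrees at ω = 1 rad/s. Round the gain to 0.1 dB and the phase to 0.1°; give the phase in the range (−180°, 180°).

At ω = 1 rad/s:
pole (1 + j1·1) = 1 + j1 → |·| ≈ 1.4142, ∠ ≈ 45.00°
pole (1 + j1·0.002) = 1 + j0.002 → |·| ≈ 1, ∠ ≈ 0.11°
pole (1 + j1·0.001) = 1 + j0.001 → |·| ≈ 1, ∠ ≈ 0.06°
|H| = 4e-05 · 1 / (1.4142 · 1 · 1) ≈ 2.8285e-05
Gain = 20 log₁₀(2.8285e-05) ≈ -90.97 dB
∠H = (0°) − (45.00° + 0.11° + 0.06°) = -45.17°

-91.0 dB, -45.2°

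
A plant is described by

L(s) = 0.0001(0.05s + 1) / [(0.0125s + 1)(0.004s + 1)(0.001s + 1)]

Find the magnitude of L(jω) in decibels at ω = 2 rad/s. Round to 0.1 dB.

At ω = 2 rad/s:
zero (1 + j2·0.05) = 1 + j0.1 → |·| ≈ 1.005, ∠ ≈ 5.71°
pole (1 + j2·0.0125) = 1 + j0.025 → |·| ≈ 1.0003, ∠ ≈ 1.43°
pole (1 + j2·0.004) = 1 + j0.008 → |·| ≈ 1, ∠ ≈ 0.46°
pole (1 + j2·0.001) = 1 + j0.002 → |·| ≈ 1, ∠ ≈ 0.11°
|L| = 0.0001 · 1.005 / (1.0003 · 1 · 1) ≈ 0.00010047
Gain = 20 log₁₀(0.00010047) ≈ -79.96 dB

-80.0 dB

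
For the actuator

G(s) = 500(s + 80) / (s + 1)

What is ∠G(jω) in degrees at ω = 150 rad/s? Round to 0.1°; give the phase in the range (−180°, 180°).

-27.7°

At s = jω = j150:
zero (s+80): 80 + j150 → |·| = √(80²+150²) = √28900 ≈ 170, ∠ = arctan(150/80) ≈ 61.93°
pole (s+1): 1 + j150 → |·| = √(1²+150²) = √22501 ≈ 150, ∠ = arctan(150/1) ≈ 89.62°
∠G = 61.93° − 89.62° = -27.69°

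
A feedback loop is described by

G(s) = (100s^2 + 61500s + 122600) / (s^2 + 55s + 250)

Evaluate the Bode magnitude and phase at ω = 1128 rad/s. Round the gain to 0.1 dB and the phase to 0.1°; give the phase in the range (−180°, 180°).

Substitute s = j1128:
Numerator: 100(j1128)^2 + 61500(j1128) + 122600 = -127115800 + j69372000
Denominator: (j1128)^2 + 55(j1128) + 250 = -1272134 + j62040
|N| = √(127115800² + 69372000²) ≈ 1.4481e+08, ∠N ≈ 151.38°
|D| = √(1272134² + 62040²) ≈ 1.2736e+06, ∠D ≈ 177.21°
|G| = 1.4481e+08 / 1.2736e+06 ≈ 113.7
Gain = 20 log₁₀(113.7) ≈ 41.12 dB
∠G = 151.38° − 177.21° = -25.83°

41.1 dB, -25.8°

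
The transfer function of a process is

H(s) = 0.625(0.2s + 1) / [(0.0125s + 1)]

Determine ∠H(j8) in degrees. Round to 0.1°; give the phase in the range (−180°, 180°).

52.3°

At ω = 8 rad/s:
zero (1 + j8·0.2) = 1 + j1.6 → |·| ≈ 1.8868, ∠ ≈ 57.99°
pole (1 + j8·0.0125) = 1 + j0.1 → |·| ≈ 1.005, ∠ ≈ 5.71°
∠H = (57.99°) − (5.71°) = 52.28°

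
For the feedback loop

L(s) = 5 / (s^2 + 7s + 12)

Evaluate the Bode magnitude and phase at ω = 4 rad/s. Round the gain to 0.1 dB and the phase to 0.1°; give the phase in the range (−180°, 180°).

Substitute s = j4:
Numerator: 5 = 5 + j0
Denominator: (j4)^2 + 7(j4) + 12 = -4 + j28
|N| = √(5² + 0²) ≈ 5, ∠N ≈ 0.00°
|D| = √(4² + 28²) ≈ 28.284, ∠D ≈ 98.13°
|L| = 5 / 28.284 ≈ 0.17678
Gain = 20 log₁₀(0.17678) ≈ -15.05 dB
∠L = 0.00° − 98.13° = -98.13°

-15.1 dB, -98.1°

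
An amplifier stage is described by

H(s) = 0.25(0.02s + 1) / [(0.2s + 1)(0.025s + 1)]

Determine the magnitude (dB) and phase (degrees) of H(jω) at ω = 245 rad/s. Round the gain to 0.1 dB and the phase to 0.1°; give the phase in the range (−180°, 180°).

At ω = 245 rad/s:
zero (1 + j245·0.02) = 1 + j4.9 → |·| ≈ 5.001, ∠ ≈ 78.47°
pole (1 + j245·0.2) = 1 + j49 → |·| ≈ 49.01, ∠ ≈ 88.83°
pole (1 + j245·0.025) = 1 + j6.125 → |·| ≈ 6.2061, ∠ ≈ 80.73°
|H| = 0.25 · 5.001 / (49.01 · 6.2061) ≈ 0.0041105
Gain = 20 log₁₀(0.0041105) ≈ -47.72 dB
∠H = (78.47°) − (88.83° + 80.73°) = -91.09°

-47.7 dB, -91.1°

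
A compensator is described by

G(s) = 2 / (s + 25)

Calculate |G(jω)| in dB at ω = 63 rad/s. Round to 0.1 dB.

-30.6 dB

Substitute s = j63:
Numerator: 2 = 2 + j0
Denominator: (j63) + 25 = 25 + j63
|N| = √(2² + 0²) ≈ 2, ∠N ≈ 0.00°
|D| = √(25² + 63²) ≈ 67.779, ∠D ≈ 68.36°
|G| = 2 / 67.779 ≈ 0.029508
Gain = 20 log₁₀(0.029508) ≈ -30.60 dB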